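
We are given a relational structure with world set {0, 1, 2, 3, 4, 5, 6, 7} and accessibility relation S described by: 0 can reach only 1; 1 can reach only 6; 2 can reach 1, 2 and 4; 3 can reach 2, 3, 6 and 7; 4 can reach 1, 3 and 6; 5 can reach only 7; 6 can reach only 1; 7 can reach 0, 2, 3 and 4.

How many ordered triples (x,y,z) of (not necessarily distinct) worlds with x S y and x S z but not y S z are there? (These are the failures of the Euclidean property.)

Enumerating: (0,1,1), (1,6,6), (2,1,1), (2,1,2), (2,1,4), (2,4,2), (2,4,4), (3,2,3), (3,2,6), (3,2,7), (3,6,2), (3,6,3), … and 22 more.
Total: 34.

34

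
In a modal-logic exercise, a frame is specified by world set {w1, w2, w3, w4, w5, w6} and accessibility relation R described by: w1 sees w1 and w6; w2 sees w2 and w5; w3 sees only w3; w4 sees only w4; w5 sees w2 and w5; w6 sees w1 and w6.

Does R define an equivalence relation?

Yes

Reflexive: yes — every world is R-related to itself.
Symmetric: yes — every pair in R has its reverse in R.
Transitive: yes — every two-step R-path is closed by a direct edge.
So R is an equivalence relation.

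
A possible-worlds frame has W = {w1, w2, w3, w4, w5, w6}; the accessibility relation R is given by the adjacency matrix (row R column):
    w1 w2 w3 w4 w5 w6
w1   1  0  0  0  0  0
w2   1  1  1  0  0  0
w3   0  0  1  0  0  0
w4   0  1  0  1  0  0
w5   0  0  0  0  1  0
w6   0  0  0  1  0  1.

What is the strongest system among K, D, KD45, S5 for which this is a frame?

Serial (axiom D): yes — every world has a successor (e.g. w1 R w1).
Euclidean (axiom 5): no — w2 R w1 and w2 R w3, but not w1 R w3.
Transitive (axiom 4): no — w4 R w2 and w2 R w1, but not w4 R w1.
Reflexive (axiom T): yes — every world is R-related to itself.
So F validates K, D; KD45 would additionally require R to be Euclidean and transitive. The strongest is D.

D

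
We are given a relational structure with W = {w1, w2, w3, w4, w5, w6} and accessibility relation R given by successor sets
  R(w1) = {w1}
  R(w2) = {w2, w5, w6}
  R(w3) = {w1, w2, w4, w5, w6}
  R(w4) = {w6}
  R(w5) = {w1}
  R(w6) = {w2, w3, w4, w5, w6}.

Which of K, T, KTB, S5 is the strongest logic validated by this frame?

K

Reflexive (axiom T): no — w3 is not related to itself.
Symmetric (axiom B): no — w2 R w5 but not w5 R w2.
Euclidean (axiom 5): no — w2 R w5 and w2 R w6, but not w5 R w6.
So F validates K; T would additionally require R to be reflexive. The strongest is K.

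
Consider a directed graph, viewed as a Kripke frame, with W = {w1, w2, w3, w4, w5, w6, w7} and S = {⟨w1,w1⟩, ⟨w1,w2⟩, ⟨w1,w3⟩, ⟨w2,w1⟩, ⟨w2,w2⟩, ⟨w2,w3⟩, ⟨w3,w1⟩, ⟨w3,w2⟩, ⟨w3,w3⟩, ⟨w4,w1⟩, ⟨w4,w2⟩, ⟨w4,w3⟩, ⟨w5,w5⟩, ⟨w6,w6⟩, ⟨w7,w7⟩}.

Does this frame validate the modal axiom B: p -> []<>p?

No

By correspondence theory, B is valid on a frame iff S is symmetric.
Symmetric: no — w4 S w1 but not w1 S w4.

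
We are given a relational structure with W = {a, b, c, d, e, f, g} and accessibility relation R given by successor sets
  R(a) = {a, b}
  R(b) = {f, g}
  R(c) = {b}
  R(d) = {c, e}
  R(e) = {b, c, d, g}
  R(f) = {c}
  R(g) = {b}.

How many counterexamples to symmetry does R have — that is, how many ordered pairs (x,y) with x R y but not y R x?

Enumerating: (a,b), (b,f), (c,b), (d,c), (e,b), (e,c), (e,g), (f,c).

8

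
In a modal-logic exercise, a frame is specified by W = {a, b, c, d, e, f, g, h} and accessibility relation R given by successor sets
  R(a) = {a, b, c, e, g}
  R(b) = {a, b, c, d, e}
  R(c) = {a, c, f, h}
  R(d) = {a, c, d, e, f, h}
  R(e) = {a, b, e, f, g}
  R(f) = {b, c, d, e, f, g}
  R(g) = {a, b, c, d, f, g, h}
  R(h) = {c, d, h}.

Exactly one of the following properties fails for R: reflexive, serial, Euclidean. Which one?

Euclidean

Reflexive: yes — every world is R-related to itself.
Serial: yes — every world has a successor (e.g. a R a).
Euclidean: no — a R b and a R g, but not b R g.
Only Euclidean fails.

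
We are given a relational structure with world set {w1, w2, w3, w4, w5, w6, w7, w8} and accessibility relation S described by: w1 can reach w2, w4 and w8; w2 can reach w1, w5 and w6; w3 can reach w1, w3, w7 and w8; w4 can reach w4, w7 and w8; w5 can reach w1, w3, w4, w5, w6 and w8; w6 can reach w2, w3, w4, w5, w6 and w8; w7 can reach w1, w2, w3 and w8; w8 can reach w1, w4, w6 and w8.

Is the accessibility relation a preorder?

Reflexive: no — w1 is not related to itself.
Transitive: no — w1 S w2 and w2 S w5, but not w1 S w5.
So S is not a preorder.

No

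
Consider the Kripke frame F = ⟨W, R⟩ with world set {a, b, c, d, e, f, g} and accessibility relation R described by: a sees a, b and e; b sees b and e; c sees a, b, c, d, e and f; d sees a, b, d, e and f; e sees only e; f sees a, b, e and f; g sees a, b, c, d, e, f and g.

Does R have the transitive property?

Yes

Transitive: yes — every two-step R-path is closed by a direct edge.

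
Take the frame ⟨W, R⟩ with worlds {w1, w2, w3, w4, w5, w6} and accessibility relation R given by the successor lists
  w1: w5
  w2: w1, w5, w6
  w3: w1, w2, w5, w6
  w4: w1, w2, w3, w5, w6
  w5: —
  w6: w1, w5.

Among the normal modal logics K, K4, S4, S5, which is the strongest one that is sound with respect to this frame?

Transitive (axiom 4): yes — every two-step R-path is closed by a direct edge.
Reflexive (axiom T): no — w1 is not related to itself.
Euclidean (axiom 5): no — w2 R w1 and w2 R w6, but not w1 R w6.
So F validates K, K4; S4 would additionally require R to be reflexive. The strongest is K4.

K4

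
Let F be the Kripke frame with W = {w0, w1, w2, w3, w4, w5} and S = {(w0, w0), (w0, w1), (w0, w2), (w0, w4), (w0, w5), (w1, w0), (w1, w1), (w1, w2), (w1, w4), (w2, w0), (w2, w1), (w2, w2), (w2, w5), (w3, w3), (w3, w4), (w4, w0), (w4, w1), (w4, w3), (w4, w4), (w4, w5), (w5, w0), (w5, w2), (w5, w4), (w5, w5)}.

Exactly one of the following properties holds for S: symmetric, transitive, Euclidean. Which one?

Symmetric: yes — every pair in S has its reverse in S.
Transitive: no — w0 S w4 and w4 S w3, but not w0 S w3.
Euclidean: no — w0 S w1 and w0 S w5, but not w1 S w5.
Only symmetric holds.

symmetric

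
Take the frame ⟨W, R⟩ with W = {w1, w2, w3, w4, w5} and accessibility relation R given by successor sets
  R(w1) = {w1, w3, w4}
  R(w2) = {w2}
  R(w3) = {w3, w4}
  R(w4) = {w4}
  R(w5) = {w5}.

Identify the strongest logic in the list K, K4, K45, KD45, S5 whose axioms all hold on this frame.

Transitive (axiom 4): yes — every two-step R-path is closed by a direct edge.
Euclidean (axiom 5): no — w1 R w4 and w1 R w3, but not w4 R w3.
Serial (axiom D): yes — every world has a successor (e.g. w1 R w1).
Reflexive (axiom T): yes — every world is R-related to itself.
So F validates K, K4; K45 would additionally require R to be Euclidean. The strongest is K4.

K4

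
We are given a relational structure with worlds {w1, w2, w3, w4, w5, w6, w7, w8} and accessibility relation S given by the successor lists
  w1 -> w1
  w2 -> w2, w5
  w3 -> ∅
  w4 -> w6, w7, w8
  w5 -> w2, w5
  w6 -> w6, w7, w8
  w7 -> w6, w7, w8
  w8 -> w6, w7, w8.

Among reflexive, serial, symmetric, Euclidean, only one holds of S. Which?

Reflexive: no — w3 is not related to itself.
Serial: no — w3 has no S-successor.
Symmetric: no — w4 S w6 but not w6 S w4.
Euclidean: yes — any two successors of a common world are S-related.
Only Euclidean holds.

Euclidean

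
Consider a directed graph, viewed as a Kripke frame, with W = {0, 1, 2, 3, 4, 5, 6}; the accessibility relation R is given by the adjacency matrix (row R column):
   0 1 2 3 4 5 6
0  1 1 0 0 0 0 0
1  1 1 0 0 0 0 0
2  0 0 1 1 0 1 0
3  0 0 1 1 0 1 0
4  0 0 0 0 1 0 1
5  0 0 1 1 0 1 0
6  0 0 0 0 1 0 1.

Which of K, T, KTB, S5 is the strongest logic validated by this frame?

Reflexive (axiom T): yes — every world is R-related to itself.
Symmetric (axiom B): yes — every pair in R has its reverse in R.
Euclidean (axiom 5): yes — any two successors of a common world are R-related.
So F validates K, T, KTB, S5. The strongest is S5.

S5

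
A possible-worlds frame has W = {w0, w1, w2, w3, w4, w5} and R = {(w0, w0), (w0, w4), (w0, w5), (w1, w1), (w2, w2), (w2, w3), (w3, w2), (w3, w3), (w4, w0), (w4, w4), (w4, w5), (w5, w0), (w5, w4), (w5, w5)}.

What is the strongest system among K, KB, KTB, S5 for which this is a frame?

S5

Symmetric (axiom B): yes — every pair in R has its reverse in R.
Reflexive (axiom T): yes — every world is R-related to itself.
Euclidean (axiom 5): yes — any two successors of a common world are R-related.
So F validates K, KB, KTB, S5. The strongest is S5.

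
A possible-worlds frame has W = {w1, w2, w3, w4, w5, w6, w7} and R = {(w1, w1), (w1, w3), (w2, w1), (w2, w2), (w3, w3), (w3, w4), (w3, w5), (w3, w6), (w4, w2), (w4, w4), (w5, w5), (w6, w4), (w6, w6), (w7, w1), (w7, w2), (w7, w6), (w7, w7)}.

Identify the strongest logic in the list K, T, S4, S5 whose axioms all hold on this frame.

Reflexive (axiom T): yes — every world is R-related to itself.
Transitive (axiom 4): no — w1 R w3 and w3 R w4, but not w1 R w4.
Euclidean (axiom 5): no — w3 R w4 and w3 R w5, but not w4 R w5.
So F validates K, T; S4 would additionally require R to be transitive. The strongest is T.

T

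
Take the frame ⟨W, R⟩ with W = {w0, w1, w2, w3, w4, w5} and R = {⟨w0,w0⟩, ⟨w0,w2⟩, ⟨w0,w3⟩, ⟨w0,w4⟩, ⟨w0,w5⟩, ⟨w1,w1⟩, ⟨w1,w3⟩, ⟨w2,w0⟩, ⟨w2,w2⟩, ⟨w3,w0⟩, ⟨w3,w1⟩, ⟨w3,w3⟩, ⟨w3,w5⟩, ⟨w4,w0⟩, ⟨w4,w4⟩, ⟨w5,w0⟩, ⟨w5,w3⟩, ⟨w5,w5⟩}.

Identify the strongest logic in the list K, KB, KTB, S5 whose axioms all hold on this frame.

KTB

Symmetric (axiom B): yes — every pair in R has its reverse in R.
Reflexive (axiom T): yes — every world is R-related to itself.
Euclidean (axiom 5): no — w0 R w2 and w0 R w3, but not w2 R w3.
So F validates K, KB, KTB; S5 would additionally require R to be Euclidean. The strongest is KTB.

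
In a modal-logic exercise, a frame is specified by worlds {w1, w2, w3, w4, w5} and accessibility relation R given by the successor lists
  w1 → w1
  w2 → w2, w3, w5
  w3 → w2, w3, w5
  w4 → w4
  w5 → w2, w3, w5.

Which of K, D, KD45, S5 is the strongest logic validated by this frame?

Serial (axiom D): yes — every world has a successor (e.g. w1 R w1).
Euclidean (axiom 5): yes — any two successors of a common world are R-related.
Transitive (axiom 4): yes — every two-step R-path is closed by a direct edge.
Reflexive (axiom T): yes — every world is R-related to itself.
So F validates K, D, KD45, S5. The strongest is S5.

S5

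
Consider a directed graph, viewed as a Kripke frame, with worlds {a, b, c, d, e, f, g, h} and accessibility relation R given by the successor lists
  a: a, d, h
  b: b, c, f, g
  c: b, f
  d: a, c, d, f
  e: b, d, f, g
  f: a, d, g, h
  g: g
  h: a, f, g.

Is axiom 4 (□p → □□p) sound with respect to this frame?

No

By correspondence theory, 4 is valid on a frame iff R is transitive.
Transitive: no — a R d and d R c, but not a R c.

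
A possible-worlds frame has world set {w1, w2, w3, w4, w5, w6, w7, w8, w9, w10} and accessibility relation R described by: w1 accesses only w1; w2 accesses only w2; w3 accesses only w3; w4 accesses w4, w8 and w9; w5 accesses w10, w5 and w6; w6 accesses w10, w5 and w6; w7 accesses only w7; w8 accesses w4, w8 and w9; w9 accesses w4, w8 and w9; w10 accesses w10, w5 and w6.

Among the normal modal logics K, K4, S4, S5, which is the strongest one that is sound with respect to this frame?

Transitive (axiom 4): yes — every two-step R-path is closed by a direct edge.
Reflexive (axiom T): yes — every world is R-related to itself.
Euclidean (axiom 5): yes — any two successors of a common world are R-related.
So F validates K, K4, S4, S5. The strongest is S5.

S5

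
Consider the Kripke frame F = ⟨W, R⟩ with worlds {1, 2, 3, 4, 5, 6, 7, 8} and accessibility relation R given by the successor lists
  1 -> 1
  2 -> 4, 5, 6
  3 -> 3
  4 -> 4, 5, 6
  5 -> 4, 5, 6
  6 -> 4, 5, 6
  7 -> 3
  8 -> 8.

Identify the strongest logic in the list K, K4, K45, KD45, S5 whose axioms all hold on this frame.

Transitive (axiom 4): yes — every two-step R-path is closed by a direct edge.
Euclidean (axiom 5): yes — any two successors of a common world are R-related.
Serial (axiom D): yes — every world has a successor (e.g. 1 R 1).
Reflexive (axiom T): no — 2 is not related to itself.
So F validates K, K4, K45, KD45; S5 would additionally require R to be reflexive. The strongest is KD45.

KD45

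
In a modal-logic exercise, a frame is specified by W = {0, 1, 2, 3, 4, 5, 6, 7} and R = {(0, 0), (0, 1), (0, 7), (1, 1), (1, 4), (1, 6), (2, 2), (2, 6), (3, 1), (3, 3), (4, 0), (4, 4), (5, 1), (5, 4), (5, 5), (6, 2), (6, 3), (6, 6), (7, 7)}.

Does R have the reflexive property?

Yes

Reflexive: yes — every world is R-related to itself.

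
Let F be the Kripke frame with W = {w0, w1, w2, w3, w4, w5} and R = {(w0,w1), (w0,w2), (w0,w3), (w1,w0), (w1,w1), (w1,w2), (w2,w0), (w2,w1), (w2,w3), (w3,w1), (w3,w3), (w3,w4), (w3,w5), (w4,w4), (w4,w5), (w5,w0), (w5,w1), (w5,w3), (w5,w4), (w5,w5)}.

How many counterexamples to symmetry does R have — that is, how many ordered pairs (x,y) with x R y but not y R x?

6

Enumerating: (w0,w3), (w2,w3), (w3,w1), (w3,w4), (w5,w0), (w5,w1).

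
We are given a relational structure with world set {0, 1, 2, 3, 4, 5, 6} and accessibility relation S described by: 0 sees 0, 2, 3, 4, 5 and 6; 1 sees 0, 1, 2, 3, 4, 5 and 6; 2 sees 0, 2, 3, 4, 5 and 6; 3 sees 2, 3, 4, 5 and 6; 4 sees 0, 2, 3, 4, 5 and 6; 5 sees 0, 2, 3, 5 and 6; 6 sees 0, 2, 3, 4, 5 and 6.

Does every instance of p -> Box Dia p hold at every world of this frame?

No

Axiom B corresponds to the accessibility relation being symmetric.
Symmetric: no — 0 S 3 but not 3 S 0.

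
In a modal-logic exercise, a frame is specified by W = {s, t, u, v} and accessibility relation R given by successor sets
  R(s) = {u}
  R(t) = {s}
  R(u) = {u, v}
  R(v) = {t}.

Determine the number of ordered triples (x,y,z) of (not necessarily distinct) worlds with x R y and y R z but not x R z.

Enumerating: (s,u,v), (t,s,u), (u,v,t), (v,t,s).

4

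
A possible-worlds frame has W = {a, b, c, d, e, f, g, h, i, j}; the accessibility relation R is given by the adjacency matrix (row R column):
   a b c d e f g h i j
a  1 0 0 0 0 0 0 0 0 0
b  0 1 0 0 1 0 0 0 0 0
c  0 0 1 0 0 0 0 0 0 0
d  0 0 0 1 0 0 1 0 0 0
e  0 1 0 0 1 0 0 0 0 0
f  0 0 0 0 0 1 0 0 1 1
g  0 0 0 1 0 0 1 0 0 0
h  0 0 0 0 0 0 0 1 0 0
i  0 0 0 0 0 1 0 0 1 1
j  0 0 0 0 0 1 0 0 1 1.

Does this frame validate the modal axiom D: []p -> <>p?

Yes

The schema D characterises exactly the serial frames.
Serial: yes — every world has a successor (e.g. a R a).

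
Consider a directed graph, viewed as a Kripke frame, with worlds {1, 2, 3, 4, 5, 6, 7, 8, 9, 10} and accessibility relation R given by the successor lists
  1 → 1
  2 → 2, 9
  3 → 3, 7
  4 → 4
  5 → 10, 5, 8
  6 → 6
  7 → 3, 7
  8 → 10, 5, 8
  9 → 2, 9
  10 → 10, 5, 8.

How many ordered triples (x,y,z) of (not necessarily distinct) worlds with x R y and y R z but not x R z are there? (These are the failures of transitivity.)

R is transitive; there are no such tuples.

0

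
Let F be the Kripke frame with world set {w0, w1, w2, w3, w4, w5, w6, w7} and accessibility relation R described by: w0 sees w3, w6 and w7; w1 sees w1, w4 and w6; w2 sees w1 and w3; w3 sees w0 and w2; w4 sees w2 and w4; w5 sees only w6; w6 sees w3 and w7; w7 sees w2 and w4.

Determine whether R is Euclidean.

Euclidean: no — w0 R w3 and w0 R w6, but not w3 R w6.

No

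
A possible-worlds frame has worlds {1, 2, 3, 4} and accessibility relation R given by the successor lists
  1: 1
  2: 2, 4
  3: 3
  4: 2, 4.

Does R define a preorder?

Yes

Reflexive: yes — every world is R-related to itself.
Transitive: yes — every two-step R-path is closed by a direct edge.
So R is a preorder.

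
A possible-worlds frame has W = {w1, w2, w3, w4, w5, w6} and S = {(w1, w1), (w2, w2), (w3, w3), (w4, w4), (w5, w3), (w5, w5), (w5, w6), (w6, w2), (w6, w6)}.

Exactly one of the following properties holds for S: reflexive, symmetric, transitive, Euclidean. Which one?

reflexive

Reflexive: yes — every world is S-related to itself.
Symmetric: no — w5 S w3 but not w3 S w5.
Transitive: no — w5 S w6 and w6 S w2, but not w5 S w2.
Euclidean: no — w5 S w3 and w5 S w6, but not w3 S w6.
Only reflexive holds.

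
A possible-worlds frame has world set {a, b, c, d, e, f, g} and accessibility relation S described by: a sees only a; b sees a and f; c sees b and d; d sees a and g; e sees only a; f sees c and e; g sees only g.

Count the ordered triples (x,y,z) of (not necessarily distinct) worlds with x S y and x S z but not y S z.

Enumerating: (b,a,f), (b,f,a), (b,f,f), (c,b,b), (c,b,d), (c,d,b), (c,d,d), (d,a,g), (d,g,a), (f,c,c), (f,c,e), (f,e,c), (f,e,e).

13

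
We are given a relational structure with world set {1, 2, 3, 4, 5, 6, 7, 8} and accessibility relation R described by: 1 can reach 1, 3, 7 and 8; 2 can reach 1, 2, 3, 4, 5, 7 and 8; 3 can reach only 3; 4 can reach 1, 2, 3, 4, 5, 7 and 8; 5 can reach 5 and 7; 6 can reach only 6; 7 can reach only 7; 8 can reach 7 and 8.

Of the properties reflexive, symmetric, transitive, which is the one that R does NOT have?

Reflexive: yes — every world is R-related to itself.
Symmetric: no — 1 R 3 but not 3 R 1.
Transitive: yes — every two-step R-path is closed by a direct edge.
Only symmetric fails.

symmetric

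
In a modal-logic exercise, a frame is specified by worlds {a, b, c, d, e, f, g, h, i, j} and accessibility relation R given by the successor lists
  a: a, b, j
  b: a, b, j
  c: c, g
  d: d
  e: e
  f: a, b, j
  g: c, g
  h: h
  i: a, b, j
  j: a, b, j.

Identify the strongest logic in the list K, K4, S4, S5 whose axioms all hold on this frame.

K4

Transitive (axiom 4): yes — every two-step R-path is closed by a direct edge.
Reflexive (axiom T): no — f is not related to itself.
Euclidean (axiom 5): yes — any two successors of a common world are R-related.
So F validates K, K4; S4 would additionally require R to be reflexive. The strongest is K4.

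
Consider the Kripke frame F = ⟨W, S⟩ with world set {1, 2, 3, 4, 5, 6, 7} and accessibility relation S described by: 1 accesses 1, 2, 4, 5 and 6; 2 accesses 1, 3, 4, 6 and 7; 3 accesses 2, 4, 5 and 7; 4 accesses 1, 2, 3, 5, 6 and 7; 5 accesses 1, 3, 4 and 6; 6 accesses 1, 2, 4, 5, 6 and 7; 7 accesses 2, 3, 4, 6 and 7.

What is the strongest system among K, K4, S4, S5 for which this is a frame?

K

Transitive (axiom 4): no — 1 S 2 and 2 S 3, but not 1 S 3.
Reflexive (axiom T): no — 2 is not related to itself.
Euclidean (axiom 5): no — 1 S 2 and 1 S 5, but not 2 S 5.
So F validates K; K4 would additionally require S to be transitive. The strongest is K.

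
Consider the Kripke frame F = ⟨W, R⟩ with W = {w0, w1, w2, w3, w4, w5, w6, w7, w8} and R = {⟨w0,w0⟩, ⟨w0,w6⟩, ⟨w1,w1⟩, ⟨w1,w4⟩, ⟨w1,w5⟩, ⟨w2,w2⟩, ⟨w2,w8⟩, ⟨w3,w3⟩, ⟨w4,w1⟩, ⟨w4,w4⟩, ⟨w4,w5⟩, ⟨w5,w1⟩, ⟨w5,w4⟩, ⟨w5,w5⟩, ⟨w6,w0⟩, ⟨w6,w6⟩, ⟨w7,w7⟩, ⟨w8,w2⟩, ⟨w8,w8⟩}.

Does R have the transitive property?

Transitive: yes — every two-step R-path is closed by a direct edge.

Yes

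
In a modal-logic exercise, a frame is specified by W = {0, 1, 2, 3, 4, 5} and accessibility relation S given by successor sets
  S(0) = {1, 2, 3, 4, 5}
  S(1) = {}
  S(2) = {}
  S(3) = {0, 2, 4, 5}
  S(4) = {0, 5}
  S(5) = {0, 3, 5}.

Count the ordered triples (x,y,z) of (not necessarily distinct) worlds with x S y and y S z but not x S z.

Enumerating: (0,3,0), (0,4,0), (0,5,0), (3,0,1), (3,0,3), (3,5,3), (4,0,1), (4,0,2), (4,0,3), (4,0,4), (4,5,3), (5,0,1), (5,0,2), (5,0,4), (5,3,2), (5,3,4).

16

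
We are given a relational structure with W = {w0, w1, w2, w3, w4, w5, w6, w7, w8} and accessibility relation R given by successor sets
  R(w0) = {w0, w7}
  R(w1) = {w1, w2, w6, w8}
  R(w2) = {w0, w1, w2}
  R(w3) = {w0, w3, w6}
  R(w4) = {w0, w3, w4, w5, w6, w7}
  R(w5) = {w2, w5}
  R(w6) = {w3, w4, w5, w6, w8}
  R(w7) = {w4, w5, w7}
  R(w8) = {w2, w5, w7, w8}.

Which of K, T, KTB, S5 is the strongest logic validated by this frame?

Reflexive (axiom T): yes — every world is R-related to itself.
Symmetric (axiom B): no — w0 R w7 but not w7 R w0.
Euclidean (axiom 5): no — w1 R w2 and w1 R w6, but not w2 R w6.
So F validates K, T; KTB would additionally require R to be symmetric. The strongest is T.

T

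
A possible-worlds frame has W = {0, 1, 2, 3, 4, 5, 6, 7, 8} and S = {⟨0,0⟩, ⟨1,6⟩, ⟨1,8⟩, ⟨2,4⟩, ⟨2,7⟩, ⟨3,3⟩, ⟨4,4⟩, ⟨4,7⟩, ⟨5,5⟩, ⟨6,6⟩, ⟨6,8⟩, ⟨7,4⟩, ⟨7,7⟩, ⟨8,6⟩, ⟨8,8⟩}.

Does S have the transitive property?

Transitive: yes — every two-step S-path is closed by a direct edge.

Yes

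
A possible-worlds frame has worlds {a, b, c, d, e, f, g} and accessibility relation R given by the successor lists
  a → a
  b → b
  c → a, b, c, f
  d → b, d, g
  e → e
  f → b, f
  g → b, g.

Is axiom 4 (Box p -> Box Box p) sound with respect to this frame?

The schema 4 characterises exactly the transitive frames.
Transitive: yes — every two-step R-path is closed by a direct edge.

Yes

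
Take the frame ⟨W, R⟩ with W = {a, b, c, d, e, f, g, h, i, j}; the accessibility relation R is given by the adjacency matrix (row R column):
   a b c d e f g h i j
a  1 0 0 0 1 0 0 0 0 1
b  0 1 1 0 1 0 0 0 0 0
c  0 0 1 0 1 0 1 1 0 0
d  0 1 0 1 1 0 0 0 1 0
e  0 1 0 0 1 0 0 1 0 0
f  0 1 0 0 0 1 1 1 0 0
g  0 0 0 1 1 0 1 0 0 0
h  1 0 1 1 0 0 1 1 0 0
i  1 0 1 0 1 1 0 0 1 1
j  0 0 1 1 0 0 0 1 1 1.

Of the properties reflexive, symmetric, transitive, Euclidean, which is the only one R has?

reflexive

Reflexive: yes — every world is R-related to itself.
Symmetric: no — a R e but not e R a.
Transitive: no — a R e and e R b, but not a R b.
Euclidean: no — a R e and a R j, but not e R j.
Only reflexive holds.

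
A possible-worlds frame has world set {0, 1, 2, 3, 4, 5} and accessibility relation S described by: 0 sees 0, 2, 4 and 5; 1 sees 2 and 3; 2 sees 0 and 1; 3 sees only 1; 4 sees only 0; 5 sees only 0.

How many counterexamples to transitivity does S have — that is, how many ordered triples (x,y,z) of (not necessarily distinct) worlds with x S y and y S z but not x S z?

17

Enumerating: (0,2,1), (1,2,0), (1,2,1), (1,3,1), (2,0,2), (2,0,4), (2,0,5), (2,1,2), (2,1,3), (3,1,2), (3,1,3), (4,0,2), (4,0,4), (4,0,5), (5,0,2), (5,0,4), (5,0,5).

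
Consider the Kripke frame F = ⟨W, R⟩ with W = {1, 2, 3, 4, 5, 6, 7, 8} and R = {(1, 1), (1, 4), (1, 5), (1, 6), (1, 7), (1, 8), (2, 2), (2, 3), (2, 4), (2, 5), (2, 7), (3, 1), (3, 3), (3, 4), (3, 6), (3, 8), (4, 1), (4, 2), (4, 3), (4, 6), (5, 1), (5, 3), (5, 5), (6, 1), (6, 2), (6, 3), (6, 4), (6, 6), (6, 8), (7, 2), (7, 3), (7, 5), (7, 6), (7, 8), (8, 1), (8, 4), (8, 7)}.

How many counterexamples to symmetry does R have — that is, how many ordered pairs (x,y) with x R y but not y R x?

12

Enumerating: (1,7), (2,3), (2,5), (3,1), (3,8), (5,3), (6,2), (6,8), (7,3), (7,5), (7,6), (8,4).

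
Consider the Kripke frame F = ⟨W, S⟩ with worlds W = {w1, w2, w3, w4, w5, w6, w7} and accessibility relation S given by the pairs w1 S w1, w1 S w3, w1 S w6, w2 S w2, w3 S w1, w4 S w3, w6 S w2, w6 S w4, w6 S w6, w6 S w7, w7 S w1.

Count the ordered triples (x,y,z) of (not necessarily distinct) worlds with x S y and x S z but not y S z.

16

Enumerating: (w1,w3,w3), (w1,w3,w6), (w1,w6,w1), (w1,w6,w3), (w4,w3,w3), (w6,w2,w4), (w6,w2,w6), (w6,w2,w7), (w6,w4,w2), (w6,w4,w4), (w6,w4,w6), (w6,w4,w7), (w6,w7,w2), (w6,w7,w4), (w6,w7,w6), (w6,w7,w7).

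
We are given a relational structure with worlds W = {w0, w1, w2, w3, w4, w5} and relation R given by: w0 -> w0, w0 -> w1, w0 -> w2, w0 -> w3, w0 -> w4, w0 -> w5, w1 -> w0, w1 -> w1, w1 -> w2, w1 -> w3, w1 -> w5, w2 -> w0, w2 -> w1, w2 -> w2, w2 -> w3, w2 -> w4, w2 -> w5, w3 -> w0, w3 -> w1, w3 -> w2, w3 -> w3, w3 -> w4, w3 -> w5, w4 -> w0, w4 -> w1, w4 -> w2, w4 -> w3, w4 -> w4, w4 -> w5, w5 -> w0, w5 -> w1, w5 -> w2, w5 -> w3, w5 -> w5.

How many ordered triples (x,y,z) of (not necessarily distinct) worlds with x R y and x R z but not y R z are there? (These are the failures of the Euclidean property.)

8

Enumerating: (w0,w1,w4), (w0,w5,w4), (w2,w1,w4), (w2,w5,w4), (w3,w1,w4), (w3,w5,w4), (w4,w1,w4), (w4,w5,w4).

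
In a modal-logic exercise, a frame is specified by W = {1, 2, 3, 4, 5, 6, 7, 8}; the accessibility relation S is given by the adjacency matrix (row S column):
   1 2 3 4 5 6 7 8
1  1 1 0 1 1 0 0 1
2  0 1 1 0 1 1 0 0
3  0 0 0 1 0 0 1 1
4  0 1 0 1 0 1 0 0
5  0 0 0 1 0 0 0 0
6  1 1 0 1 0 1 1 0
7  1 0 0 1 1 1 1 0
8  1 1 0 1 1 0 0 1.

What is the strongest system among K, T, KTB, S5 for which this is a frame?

Reflexive (axiom T): no — 3 is not related to itself.
Symmetric (axiom B): no — 1 S 2 but not 2 S 1.
Euclidean (axiom 5): no — 1 S 2 and 1 S 4, but not 2 S 4.
So F validates K; T would additionally require S to be reflexive. The strongest is K.

K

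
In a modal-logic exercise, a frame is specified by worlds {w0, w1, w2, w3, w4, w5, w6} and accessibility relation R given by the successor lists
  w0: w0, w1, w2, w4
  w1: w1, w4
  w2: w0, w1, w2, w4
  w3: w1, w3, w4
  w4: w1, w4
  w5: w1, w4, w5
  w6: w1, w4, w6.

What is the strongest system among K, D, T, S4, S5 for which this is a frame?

Serial (axiom D): yes — every world has a successor (e.g. w0 R w0).
Reflexive (axiom T): yes — every world is R-related to itself.
Transitive (axiom 4): yes — every two-step R-path is closed by a direct edge.
Euclidean (axiom 5): no — w0 R w1 and w0 R w2, but not w1 R w2.
So F validates K, D, T, S4; S5 would additionally require R to be Euclidean. The strongest is S4.

S4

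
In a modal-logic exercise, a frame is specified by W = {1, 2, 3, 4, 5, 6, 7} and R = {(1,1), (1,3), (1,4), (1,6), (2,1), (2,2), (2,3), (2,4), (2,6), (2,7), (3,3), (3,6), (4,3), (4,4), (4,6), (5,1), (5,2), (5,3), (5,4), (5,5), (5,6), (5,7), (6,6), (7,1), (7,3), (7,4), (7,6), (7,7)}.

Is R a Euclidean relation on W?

Euclidean: no — 1 R 3 and 1 R 4, but not 3 R 4.

No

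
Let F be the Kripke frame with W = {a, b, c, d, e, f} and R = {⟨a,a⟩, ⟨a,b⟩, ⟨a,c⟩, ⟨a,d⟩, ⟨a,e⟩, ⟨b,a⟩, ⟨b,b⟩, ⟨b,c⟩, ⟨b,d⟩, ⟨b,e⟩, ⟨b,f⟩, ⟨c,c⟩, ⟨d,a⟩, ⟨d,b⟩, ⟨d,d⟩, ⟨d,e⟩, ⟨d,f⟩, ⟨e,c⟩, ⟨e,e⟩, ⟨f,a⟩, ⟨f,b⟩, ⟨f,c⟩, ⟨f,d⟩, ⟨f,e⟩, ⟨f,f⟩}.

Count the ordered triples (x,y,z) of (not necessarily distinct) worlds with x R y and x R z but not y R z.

36

Enumerating: (a,c,a), (a,c,b), (a,c,d), (a,c,e), (a,d,c), (a,e,a), (a,e,b), (a,e,d), (b,a,f), (b,c,a), (b,c,b), (b,c,d), … and 24 more.
Total: 36.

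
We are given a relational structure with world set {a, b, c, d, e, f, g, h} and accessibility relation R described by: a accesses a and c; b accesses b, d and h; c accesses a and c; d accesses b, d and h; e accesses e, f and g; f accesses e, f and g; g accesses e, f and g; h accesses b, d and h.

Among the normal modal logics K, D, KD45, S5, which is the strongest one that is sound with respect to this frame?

Serial (axiom D): yes — every world has a successor (e.g. a R a).
Euclidean (axiom 5): yes — any two successors of a common world are R-related.
Transitive (axiom 4): yes — every two-step R-path is closed by a direct edge.
Reflexive (axiom T): yes — every world is R-related to itself.
So F validates K, D, KD45, S5. The strongest is S5.

S5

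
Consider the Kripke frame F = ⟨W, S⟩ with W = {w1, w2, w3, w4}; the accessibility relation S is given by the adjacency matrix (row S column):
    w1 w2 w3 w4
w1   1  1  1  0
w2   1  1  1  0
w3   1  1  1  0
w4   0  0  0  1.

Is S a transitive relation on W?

Yes

Transitive: yes — every two-step S-path is closed by a direct edge.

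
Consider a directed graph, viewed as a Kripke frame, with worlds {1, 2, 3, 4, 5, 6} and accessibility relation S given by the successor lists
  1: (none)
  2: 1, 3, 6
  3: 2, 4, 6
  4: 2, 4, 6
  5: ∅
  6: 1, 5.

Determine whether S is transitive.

No

Transitive: no — 2 S 3 and 3 S 4, but not 2 S 4.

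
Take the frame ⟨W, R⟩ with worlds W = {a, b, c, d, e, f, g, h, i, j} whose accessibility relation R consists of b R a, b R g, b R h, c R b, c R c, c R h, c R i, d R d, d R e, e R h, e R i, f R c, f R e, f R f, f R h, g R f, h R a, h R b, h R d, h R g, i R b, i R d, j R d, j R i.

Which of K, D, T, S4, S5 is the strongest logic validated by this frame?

K

Serial (axiom D): no — a has no R-successor.
Reflexive (axiom T): no — a is not related to itself.
Transitive (axiom 4): no — b R g and g R f, but not b R f.
Euclidean (axiom 5): no — b R a and b R g, but not a R g.
So F validates K; D would additionally require R to be serial. The strongest is K.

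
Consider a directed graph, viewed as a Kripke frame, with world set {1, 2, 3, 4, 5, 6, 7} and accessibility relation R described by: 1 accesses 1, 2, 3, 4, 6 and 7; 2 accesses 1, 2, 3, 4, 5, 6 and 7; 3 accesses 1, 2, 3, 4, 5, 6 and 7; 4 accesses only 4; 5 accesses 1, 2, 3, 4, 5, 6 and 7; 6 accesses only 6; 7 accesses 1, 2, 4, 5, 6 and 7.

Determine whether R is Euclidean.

No

Euclidean: no — 1 R 4 and 1 R 2, but not 4 R 2.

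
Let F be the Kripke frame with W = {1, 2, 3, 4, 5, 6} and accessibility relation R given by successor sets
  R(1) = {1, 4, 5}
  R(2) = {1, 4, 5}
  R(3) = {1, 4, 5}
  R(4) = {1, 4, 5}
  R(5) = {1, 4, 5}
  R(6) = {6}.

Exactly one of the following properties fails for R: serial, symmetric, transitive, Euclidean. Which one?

symmetric

Serial: yes — every world has a successor (e.g. 1 R 1).
Symmetric: no — 2 R 1 but not 1 R 2.
Transitive: yes — every two-step R-path is closed by a direct edge.
Euclidean: yes — any two successors of a common world are R-related.
Only symmetric fails.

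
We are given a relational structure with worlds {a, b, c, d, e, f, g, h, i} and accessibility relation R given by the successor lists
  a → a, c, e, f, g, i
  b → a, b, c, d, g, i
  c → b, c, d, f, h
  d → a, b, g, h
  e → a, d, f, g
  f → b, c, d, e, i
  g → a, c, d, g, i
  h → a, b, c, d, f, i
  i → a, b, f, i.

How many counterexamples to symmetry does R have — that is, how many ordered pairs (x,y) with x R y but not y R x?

Enumerating: (a,c), (a,f), (b,a), (b,g), (c,d), (d,a), (e,d), (e,g), (f,b), (f,d), (g,c), (g,i), (h,a), (h,b), (h,f), (h,i).

16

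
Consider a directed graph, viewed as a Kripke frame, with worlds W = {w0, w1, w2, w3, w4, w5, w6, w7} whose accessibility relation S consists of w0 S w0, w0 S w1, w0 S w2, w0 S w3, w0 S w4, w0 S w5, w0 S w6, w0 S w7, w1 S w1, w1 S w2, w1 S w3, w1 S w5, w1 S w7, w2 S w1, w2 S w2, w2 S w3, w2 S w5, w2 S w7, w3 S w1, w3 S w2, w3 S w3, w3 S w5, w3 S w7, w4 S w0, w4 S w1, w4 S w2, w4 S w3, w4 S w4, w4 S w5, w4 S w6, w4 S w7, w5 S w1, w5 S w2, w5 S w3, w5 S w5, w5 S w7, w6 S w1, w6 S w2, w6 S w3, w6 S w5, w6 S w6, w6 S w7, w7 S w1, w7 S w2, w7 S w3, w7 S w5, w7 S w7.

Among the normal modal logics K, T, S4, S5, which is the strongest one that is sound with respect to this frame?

S4

Reflexive (axiom T): yes — every world is S-related to itself.
Transitive (axiom 4): yes — every two-step S-path is closed by a direct edge.
Euclidean (axiom 5): no — w0 S w1 and w0 S w4, but not w1 S w4.
So F validates K, T, S4; S5 would additionally require S to be Euclidean. The strongest is S4.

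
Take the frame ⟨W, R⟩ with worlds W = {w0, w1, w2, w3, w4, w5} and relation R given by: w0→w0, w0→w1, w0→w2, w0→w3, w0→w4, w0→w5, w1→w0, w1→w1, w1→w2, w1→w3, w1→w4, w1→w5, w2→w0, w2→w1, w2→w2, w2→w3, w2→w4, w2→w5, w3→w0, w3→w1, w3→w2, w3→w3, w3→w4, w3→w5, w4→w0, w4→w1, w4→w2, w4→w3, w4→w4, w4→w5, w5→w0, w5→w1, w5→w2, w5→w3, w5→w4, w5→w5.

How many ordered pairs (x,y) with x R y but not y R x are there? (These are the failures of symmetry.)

0

R is symmetric; there are no such tuples.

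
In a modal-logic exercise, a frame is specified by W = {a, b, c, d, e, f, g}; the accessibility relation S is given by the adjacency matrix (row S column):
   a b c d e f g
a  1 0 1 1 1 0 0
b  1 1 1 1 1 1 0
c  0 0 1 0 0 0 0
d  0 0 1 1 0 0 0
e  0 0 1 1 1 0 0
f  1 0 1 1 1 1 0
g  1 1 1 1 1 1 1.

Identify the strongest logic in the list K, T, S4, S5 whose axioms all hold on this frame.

S4

Reflexive (axiom T): yes — every world is S-related to itself.
Transitive (axiom 4): yes — every two-step S-path is closed by a direct edge.
Euclidean (axiom 5): no — a S c and a S d, but not c S d.
So F validates K, T, S4; S5 would additionally require S to be Euclidean. The strongest is S4.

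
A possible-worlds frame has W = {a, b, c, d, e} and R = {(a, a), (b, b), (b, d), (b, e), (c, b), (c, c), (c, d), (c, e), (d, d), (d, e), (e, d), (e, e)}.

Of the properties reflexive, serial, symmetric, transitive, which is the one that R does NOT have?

Reflexive: yes — every world is R-related to itself.
Serial: yes — every world has a successor (e.g. a R a).
Symmetric: no — b R d but not d R b.
Transitive: yes — every two-step R-path is closed by a direct edge.
Only symmetric fails.

symmetric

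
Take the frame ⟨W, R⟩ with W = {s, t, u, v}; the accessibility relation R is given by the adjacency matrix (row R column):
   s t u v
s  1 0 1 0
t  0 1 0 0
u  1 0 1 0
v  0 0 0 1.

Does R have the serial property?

Yes

Serial: yes — every world has a successor (e.g. s R s).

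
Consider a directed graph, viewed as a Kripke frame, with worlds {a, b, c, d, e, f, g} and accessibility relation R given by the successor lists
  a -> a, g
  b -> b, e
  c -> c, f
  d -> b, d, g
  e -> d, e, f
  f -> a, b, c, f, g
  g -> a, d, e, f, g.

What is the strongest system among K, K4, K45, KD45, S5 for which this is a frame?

Transitive (axiom 4): no — a R g and g R d, but not a R d.
Euclidean (axiom 5): no — d R b and d R g, but not b R g.
Serial (axiom D): yes — every world has a successor (e.g. a R a).
Reflexive (axiom T): yes — every world is R-related to itself.
So F validates K; K4 would additionally require R to be transitive. The strongest is K.

K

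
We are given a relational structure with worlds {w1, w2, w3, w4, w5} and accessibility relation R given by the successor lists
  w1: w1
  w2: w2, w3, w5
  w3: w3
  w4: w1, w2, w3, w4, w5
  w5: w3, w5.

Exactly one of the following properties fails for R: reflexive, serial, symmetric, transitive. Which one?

Reflexive: yes — every world is R-related to itself.
Serial: yes — every world has a successor (e.g. w1 R w1).
Symmetric: no — w2 R w3 but not w3 R w2.
Transitive: yes — every two-step R-path is closed by a direct edge.
Only symmetric fails.

symmetric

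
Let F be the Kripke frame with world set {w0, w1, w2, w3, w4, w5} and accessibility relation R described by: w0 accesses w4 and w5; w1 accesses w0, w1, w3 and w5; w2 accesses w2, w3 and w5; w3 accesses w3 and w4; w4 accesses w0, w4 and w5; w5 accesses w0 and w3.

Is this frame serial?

Yes

Serial: yes — every world has a successor (e.g. w0 R w4).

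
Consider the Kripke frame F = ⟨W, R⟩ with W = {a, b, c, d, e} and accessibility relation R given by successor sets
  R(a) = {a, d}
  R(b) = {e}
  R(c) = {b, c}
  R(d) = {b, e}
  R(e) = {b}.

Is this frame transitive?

No

Transitive: no — a R d and d R b, but not a R b.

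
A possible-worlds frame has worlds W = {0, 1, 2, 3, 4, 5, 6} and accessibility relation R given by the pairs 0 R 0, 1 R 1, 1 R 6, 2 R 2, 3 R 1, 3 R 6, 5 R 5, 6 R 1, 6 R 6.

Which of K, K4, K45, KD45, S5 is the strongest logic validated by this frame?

K45

Transitive (axiom 4): yes — every two-step R-path is closed by a direct edge.
Euclidean (axiom 5): yes — any two successors of a common world are R-related.
Serial (axiom D): no — 4 has no R-successor.
Reflexive (axiom T): no — 3 is not related to itself.
So F validates K, K4, K45; KD45 would additionally require R to be serial. The strongest is K45.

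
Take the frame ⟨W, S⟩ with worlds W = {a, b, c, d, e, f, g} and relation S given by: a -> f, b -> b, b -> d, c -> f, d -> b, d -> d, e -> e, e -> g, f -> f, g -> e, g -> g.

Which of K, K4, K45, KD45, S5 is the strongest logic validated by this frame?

KD45

Transitive (axiom 4): yes — every two-step S-path is closed by a direct edge.
Euclidean (axiom 5): yes — any two successors of a common world are S-related.
Serial (axiom D): yes — every world has a successor (e.g. a S f).
Reflexive (axiom T): no — a is not related to itself.
So F validates K, K4, K45, KD45; S5 would additionally require S to be reflexive. The strongest is KD45.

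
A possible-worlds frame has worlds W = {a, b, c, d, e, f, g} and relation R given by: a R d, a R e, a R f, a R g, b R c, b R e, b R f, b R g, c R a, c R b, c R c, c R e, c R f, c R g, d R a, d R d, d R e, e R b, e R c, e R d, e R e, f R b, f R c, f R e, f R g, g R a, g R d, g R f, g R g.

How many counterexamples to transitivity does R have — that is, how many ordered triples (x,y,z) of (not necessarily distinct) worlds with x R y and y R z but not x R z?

Enumerating: (a,d,a), (a,e,b), (a,e,c), (a,f,b), (a,f,c), (a,g,a), (b,c,a), (b,c,b), (b,e,b), (b,e,d), (b,f,b), (b,g,a), … and 26 more.
Total: 38.

38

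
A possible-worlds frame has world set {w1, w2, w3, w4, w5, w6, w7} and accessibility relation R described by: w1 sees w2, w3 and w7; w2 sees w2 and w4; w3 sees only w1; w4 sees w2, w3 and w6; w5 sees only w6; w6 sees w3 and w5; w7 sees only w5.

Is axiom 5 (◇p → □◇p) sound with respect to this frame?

No

The schema 5 characterises exactly the Euclidean frames.
Euclidean: no — w1 R w2 and w1 R w3, but not w2 R w3.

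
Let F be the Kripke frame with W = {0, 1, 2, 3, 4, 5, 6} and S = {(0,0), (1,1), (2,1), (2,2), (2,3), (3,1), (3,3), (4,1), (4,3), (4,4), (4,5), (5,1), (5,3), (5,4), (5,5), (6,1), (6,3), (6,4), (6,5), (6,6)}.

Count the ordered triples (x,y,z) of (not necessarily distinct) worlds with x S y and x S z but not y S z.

Enumerating: (2,1,2), (2,1,3), (2,3,2), (3,1,3), (4,1,3), (4,1,4), (4,1,5), (4,3,4), (4,3,5), (5,1,3), (5,1,4), (5,1,5), … and 11 more.
Total: 23.

23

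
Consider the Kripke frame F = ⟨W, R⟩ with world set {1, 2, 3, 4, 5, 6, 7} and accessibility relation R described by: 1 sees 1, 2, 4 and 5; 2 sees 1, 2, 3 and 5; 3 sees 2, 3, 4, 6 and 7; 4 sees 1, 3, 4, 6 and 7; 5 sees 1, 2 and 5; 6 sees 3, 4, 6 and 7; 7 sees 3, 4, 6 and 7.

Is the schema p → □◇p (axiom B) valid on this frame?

Yes

Axiom B corresponds to the accessibility relation being symmetric.
Symmetric: yes — every pair in R has its reverse in R.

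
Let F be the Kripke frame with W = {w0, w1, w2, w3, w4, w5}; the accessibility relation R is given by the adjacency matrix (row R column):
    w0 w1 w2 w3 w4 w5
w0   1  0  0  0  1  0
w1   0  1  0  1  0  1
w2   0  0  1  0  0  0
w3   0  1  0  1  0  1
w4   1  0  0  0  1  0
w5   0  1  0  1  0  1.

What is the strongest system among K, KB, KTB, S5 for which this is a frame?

S5

Symmetric (axiom B): yes — every pair in R has its reverse in R.
Reflexive (axiom T): yes — every world is R-related to itself.
Euclidean (axiom 5): yes — any two successors of a common world are R-related.
So F validates K, KB, KTB, S5. The strongest is S5.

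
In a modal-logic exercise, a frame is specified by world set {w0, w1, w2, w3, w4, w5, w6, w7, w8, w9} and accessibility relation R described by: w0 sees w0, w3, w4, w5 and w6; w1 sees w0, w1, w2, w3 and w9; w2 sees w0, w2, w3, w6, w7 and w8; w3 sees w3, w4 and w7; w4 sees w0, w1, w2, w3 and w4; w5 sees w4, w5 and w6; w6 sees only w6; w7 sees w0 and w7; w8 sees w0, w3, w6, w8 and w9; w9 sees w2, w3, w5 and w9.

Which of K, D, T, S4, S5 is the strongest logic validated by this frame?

Serial (axiom D): yes — every world has a successor (e.g. w0 R w0).
Reflexive (axiom T): yes — every world is R-related to itself.
Transitive (axiom 4): no — w0 R w3 and w3 R w7, but not w0 R w7.
Euclidean (axiom 5): no — w0 R w3 and w0 R w5, but not w3 R w5.
So F validates K, D, T; S4 would additionally require R to be transitive. The strongest is T.

T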